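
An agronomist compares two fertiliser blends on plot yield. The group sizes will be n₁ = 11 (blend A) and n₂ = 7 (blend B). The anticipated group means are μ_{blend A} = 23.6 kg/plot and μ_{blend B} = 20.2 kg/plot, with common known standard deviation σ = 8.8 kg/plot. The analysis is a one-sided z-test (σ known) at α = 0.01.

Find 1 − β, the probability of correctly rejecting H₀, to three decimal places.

Standardized effect: d = |μ_{blend A} − μ_{blend B}| / σ = |23.6 − 20.2| / 8.8 = 0.3864
Noncentrality parameter: δ = d / √(1/n₁ + 1/n₂) = 0.3864 / √(1/11 + 1/7) = 0.7991
Critical value for a one-sided test at α = 0.01: z_α = 2.326.
Power = P(Z > 2.326 − δ) = Φ(-1.527) = 0.0634.

Power ≈ 0.063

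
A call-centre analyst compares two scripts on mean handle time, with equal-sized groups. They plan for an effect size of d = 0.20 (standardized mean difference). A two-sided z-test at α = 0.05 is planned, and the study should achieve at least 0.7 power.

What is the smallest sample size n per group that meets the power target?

n = 309 per group

For power 0.7 need Φ(δ − z_{0.025}) = 0.7, so δ = z_{0.025} + z_{0.30} = 1.960 + 0.524 = 2.484.
(The Φ(−δ − z_{α/2}) term is vanishingly small for δ > 0 and is dropped in the standard sample-size formula.)
δ = d·√(n/2) ⇒ n = 2(δ/d)² = 2 × (2.484 / 0.20)² = 308.60.
Rounding up, n = 309 per group.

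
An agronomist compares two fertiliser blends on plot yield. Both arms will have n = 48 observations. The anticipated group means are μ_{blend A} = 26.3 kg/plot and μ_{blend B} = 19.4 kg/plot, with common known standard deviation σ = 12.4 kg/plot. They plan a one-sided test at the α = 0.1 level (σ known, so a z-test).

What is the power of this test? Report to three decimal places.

Standardized effect: d = |μ_{blend A} − μ_{blend B}| / σ = |26.3 − 19.4| / 12.4 = 0.5565
Noncentrality parameter: δ = d·√(n/2) = 0.5565 × √(48/2) = 2.7260
One-sided α = 0.1 → critical value z_{0.1} = 1.282.
Power = P(Z > 1.282 − δ) = Φ(1.444) = 0.9257.

Power ≈ 0.926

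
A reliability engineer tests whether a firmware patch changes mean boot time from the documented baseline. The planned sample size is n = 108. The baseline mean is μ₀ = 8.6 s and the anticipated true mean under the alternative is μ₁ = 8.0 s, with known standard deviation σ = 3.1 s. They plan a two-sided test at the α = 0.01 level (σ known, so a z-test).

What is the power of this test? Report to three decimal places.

Standardized effect: d = |μ₁ − μ₀| / σ = |8.0 − 8.6| / 3.1 = 0.1935
Noncentrality parameter: δ = d·√n = 0.1935 × √108 = 2.0114
Critical value for a two-sided test at α = 0.01: z_{α/2} = 2.576.
Power = Φ(δ − 2.576) + Φ(−δ − 2.576) = Φ(-0.564) + Φ(-4.587) = 0.2862 + 0.0000 = 0.2862.

Power ≈ 0.286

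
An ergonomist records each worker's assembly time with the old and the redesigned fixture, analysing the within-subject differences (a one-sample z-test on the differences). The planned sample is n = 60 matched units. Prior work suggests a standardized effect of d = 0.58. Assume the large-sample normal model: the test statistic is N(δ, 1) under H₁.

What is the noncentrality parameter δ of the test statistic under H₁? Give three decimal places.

δ ≈ 4.493

The noncentrality parameter scales effect size by the design's sample-size factor: δ = d·√n = 0.58 × √60 = 4.4927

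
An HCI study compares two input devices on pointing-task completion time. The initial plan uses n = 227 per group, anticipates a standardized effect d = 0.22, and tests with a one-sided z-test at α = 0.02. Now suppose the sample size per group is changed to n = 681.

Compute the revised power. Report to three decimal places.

With n = 681 per group: δ = d·√(n/2) = 0.22 × √(681/2) = 4.0596. Critical value z_{0.02} = 2.054.
Revised power = Φ(δ − 2.054) = Φ(2.006) = 0.9776.

Power ≈ 0.978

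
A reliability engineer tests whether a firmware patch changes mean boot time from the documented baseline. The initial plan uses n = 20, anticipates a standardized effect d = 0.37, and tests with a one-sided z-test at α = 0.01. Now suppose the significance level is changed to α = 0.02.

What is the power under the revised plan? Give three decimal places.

δ = d·√n = 0.37 × √20 = 1.6547 (unchanged). New critical value: z_{0.02} = 2.054.
Revised power = Φ(δ − 2.054) = Φ(-0.399) = 0.3449.

Power ≈ 0.345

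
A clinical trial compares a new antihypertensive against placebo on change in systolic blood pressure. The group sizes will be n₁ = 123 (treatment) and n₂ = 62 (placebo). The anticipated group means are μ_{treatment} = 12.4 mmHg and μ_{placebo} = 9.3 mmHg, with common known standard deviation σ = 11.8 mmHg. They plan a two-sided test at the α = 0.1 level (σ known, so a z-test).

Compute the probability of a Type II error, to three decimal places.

Standardized effect: d = |μ_{treatment} − μ_{placebo}| / σ = |12.4 − 9.3| / 11.8 = 0.2627
Noncentrality parameter: δ = d / √(1/n₁ + 1/n₂) = 0.2627 / √(1/123 + 1/62) = 1.6867
Two-sided α = 0.1 → critical value z_{0.05} = 1.645.
Power = Φ(δ − 1.645) + Φ(−δ − 1.645) = Φ(0.042) + Φ(-3.332) = 0.5167 + 0.0004 = 0.5171.
Type II error: β = 1 − power = 1 − 0.5171 = 0.4829.

β ≈ 0.483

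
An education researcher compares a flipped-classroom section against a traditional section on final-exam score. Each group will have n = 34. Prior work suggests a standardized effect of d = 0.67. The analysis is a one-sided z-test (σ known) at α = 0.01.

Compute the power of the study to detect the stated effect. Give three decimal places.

Noncentrality parameter: δ = d·√(n/2) = 0.67 × √(34/2) = 2.7625
One-sided α = 0.01 → critical value z_{0.01} = 2.326.
Power = Φ(δ − 2.326) = Φ(0.436) = 0.6686.

Power ≈ 0.669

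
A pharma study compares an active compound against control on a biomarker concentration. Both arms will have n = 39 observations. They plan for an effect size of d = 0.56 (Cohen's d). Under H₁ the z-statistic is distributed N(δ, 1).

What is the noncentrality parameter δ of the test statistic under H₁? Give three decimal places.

δ ≈ 2.473

δ = d·√(n/2) = 0.56 × √(39/2) = 2.4729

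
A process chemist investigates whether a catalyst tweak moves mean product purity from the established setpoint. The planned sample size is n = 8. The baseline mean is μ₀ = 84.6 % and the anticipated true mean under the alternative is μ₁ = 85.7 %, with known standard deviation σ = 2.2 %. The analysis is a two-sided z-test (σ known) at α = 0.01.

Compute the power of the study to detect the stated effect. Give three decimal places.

Power ≈ 0.123

Standardized effect: d = |μ₁ − μ₀| / σ = |85.7 − 84.6| / 2.2 = 0.5000
Noncentrality parameter: δ = d·√n = 0.5000 × √8 = 1.4142
Critical value for a two-sided test at α = 0.01: z_{α/2} = 2.576.
Power = Φ(δ − 2.576) + Φ(−δ − 2.576) = Φ(-1.162) + Φ(-3.990) = 0.1227 + 0.0000 = 0.1227.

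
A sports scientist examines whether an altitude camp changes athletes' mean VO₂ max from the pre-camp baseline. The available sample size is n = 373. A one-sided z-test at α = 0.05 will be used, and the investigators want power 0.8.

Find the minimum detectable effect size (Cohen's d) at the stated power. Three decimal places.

Need Φ(δ − 1.645) = 0.8, so δ = 1.645 + 0.842 = 2.486.
δ = d·√n ⇒ d = δ/√n = 2.486/√373 = 0.1287.

d ≈ 0.129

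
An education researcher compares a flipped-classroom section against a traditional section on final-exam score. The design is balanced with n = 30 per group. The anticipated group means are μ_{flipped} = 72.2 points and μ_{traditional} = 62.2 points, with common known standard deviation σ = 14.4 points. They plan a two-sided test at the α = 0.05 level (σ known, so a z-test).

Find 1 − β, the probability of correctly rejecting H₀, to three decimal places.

Power ≈ 0.767

Standardized effect: d = |μ_{flipped} − μ_{traditional}| / σ = |72.2 − 62.2| / 14.4 = 0.6944
Noncentrality parameter: δ = d·√(n/2) = 0.6944 × √(30/2) = 2.6896
Critical value for a two-sided test at α = 0.05: z_{α/2} = 1.960.
Power = Φ(δ − 1.960) + Φ(−δ − 1.960) = Φ(0.730) + Φ(-4.650) = 0.7672 + 0.0000 = 0.7672.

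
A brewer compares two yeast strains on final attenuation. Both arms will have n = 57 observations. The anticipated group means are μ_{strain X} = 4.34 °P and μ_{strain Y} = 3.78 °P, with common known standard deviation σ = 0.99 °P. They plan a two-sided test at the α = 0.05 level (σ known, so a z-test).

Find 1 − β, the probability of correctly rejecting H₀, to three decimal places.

Power ≈ 0.855

Standardized effect: d = |μ_{strain X} − μ_{strain Y}| / σ = |4.34 − 3.78| / 0.99 = 0.5657
Noncentrality parameter: δ = d·√(n/2) = 0.5657 × √(57/2) = 3.0198
Two-sided α = 0.05 → critical value z_{0.025} = 1.960.
Power = Φ(δ − 1.960) + Φ(−δ − 1.960) = Φ(1.060) + Φ(-4.980) = 0.8554 + 0.0000 = 0.8554.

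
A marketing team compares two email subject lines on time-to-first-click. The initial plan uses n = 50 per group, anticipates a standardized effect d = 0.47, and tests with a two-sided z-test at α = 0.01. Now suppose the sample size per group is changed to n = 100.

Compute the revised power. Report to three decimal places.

Power ≈ 0.773

With n = 100 per group: δ = d·√(n/2) = 0.47 × √(100/2) = 3.3234. Critical value z_{0.005} = 2.576.
Revised power = Φ(δ − 2.576) + Φ(−δ − 2.576) = Φ(0.748) + Φ(-5.899) = 0.7726 + 0.0000 = 0.7726.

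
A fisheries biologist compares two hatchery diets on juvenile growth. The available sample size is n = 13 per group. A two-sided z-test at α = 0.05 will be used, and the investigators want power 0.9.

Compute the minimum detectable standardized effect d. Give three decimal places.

d ≈ 1.271

Need Φ(δ − 1.960) = 0.9, so δ = 1.960 + 1.282 = 3.242.
(The second rejection-region term Φ(−δ − z_{α/2}) is negligible and dropped.)
δ = d·√(n/2) ⇒ d = δ/√(n/2) = 3.242/√(13/2) = 1.2714.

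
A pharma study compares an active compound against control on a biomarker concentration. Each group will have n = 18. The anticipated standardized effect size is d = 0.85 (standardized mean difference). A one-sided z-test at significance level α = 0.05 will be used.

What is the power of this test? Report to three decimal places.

Noncentrality parameter: δ = d·√(n/2) = 0.85 × √(18/2) = 2.5500
One-sided α = 0.05 → critical value z_{0.05} = 1.645.
Power = P(Z > 1.645 − δ) = Φ(0.905) = 0.8173.

Power ≈ 0.817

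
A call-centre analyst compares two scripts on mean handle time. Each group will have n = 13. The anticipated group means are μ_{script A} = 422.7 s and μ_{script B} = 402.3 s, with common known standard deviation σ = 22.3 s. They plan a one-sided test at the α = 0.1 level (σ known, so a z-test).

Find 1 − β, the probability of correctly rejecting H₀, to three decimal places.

Power ≈ 0.853

Standardized effect: d = |μ_{script A} − μ_{script B}| / σ = |422.7 − 402.3| / 22.3 = 0.9148
Noncentrality parameter: δ = d·√(n/2) = 0.9148 × √(13/2) = 2.3323
Critical value for a one-sided test at α = 0.1: z_α = 1.282.
Power = P(Z > 1.282 − δ) = Φ(1.051) = 0.8533.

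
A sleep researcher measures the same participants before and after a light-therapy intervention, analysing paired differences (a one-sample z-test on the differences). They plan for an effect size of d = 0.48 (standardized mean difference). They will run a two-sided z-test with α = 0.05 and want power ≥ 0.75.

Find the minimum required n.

n = 31

For power 0.75 need Φ(δ − z_{0.025}) = 0.75, so δ = z_{0.025} + z_{0.25} = 1.960 + 0.674 = 2.634.
(Ignoring the negligible lower-tail rejection probability gives the usual closed-form inversion.)
δ = d·√n ⇒ n = (δ/d)² = (2.634 / 0.48)² = 30.12.
Rounding up, n = 31.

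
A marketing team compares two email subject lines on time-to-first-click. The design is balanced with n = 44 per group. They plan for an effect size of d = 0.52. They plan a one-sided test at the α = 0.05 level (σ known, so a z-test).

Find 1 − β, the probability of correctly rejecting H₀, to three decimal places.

Power ≈ 0.786

Noncentrality parameter: δ = d·√(n/2) = 0.52 × √(44/2) = 2.4390
Critical value for a one-sided test at α = 0.05: z_α = 1.645.
Power = Φ(δ − 1.645) = Φ(0.794) = 0.7864.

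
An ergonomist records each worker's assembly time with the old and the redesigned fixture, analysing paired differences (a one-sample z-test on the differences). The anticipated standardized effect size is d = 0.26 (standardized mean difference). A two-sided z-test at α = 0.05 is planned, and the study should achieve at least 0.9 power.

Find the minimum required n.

Set Φ(δ − 1.960) = 0.9; then δ − 1.960 = Φ⁻¹(0.9) = 1.282, giving δ = 3.242.
(The Φ(−δ − z_{α/2}) term is vanishingly small for δ > 0 and is dropped in the standard sample-size formula.)
δ = d·√n ⇒ n = (δ/d)² = (3.242 / 0.26)² = 155.44.
Round up to the next whole unit.

n = 156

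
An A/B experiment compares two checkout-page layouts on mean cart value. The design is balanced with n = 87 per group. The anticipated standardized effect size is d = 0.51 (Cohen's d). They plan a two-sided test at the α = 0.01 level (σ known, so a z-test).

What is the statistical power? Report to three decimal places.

Power ≈ 0.785

Noncentrality parameter: δ = d·√(n/2) = 0.51 × √(87/2) = 3.3637
Two-sided α = 0.01 → critical value z_{0.005} = 2.576.
Power = Φ(δ − 2.576) + Φ(−δ − 2.576) = Φ(0.788) + Φ(-5.940) = 0.7846 + 0.0000 = 0.7846.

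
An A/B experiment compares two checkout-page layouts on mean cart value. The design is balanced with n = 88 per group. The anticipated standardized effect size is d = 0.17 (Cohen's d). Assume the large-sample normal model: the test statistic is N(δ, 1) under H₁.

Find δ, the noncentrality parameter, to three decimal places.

δ ≈ 1.128

δ = d·√(n/2) = 0.17 × √(88/2) = 1.1277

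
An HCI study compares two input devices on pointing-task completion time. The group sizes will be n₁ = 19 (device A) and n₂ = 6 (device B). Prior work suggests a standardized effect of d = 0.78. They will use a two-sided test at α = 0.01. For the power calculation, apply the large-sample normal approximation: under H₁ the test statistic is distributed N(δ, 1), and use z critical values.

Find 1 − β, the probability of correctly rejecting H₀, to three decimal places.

Noncentrality parameter: δ = d / √(1/n₁ + 1/n₂) = 0.78 / √(1/19 + 1/6) = 1.6656
Critical value for a two-sided test at α = 0.01: z_{α/2} = 2.576.
Power = Φ(δ − 2.576) + Φ(−δ − 2.576) = Φ(-0.910) + Φ(-4.241) = 0.1814 + 0.0000 = 0.1814.

Power ≈ 0.181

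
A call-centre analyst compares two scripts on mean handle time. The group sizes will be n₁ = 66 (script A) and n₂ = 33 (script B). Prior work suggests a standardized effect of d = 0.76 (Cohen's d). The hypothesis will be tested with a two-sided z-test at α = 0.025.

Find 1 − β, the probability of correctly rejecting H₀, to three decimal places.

Power ≈ 0.907

Noncentrality parameter: δ = d / √(1/n₁ + 1/n₂) = 0.76 / √(1/66 + 1/33) = 3.5647
Critical value for a two-sided test at α = 0.025: z_{α/2} = 2.241.
Power = Φ(δ − 2.241) + Φ(−δ − 2.241) = Φ(1.323) + Φ(-5.806) = 0.9071 + 0.0000 = 0.9071.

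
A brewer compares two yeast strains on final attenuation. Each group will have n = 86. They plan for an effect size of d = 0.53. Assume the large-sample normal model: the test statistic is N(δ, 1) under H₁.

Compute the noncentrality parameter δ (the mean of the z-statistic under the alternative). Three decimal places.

δ = d·√(n/2) = 0.53 × √(86/2) = 3.4754

δ ≈ 3.475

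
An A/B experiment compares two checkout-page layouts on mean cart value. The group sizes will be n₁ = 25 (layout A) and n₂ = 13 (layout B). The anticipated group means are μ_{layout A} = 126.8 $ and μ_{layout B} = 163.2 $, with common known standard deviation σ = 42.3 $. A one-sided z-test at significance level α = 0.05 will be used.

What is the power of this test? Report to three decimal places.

Power ≈ 0.808

Standardized effect: d = |μ_{layout A} − μ_{layout B}| / σ = |126.8 − 163.2| / 42.3 = 0.8605
Noncentrality parameter: δ = d / √(1/n₁ + 1/n₂) = 0.8605 / √(1/25 + 1/13) = 2.5166
Critical value for a one-sided test at α = 0.05: z_α = 1.645.
Power = P(Z > 1.645 − δ) = Φ(0.872) = 0.8083.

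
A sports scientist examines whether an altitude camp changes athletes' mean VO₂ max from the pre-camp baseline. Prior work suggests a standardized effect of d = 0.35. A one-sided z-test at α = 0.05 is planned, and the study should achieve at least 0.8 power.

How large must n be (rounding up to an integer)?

n = 51

Set Φ(δ − 1.645) = 0.8; then δ − 1.645 = Φ⁻¹(0.8) = 0.842, giving δ = 2.486.
δ = d·√n ⇒ n = (δ/d)² = (2.486 / 0.35)² = 50.47.
Rounding up, n = 51.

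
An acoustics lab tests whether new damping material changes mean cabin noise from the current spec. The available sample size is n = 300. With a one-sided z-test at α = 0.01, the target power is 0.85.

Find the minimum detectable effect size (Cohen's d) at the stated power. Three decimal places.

Required noncentrality: δ = z_{0.01} + z_{0.15} = 2.326 + 1.036 = 3.363.
δ = d·√n ⇒ d = δ/√n = 3.363/√300 = 0.1942.

d ≈ 0.194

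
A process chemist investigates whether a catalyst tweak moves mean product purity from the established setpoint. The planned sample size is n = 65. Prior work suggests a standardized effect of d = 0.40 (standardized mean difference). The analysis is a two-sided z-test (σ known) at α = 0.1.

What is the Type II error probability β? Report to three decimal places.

β ≈ 0.057

Noncentrality parameter: δ = d·√n = 0.40 × √65 = 3.2249
Critical value for a two-sided test at α = 0.1: z_{α/2} = 1.645.
Power = Φ(δ − 1.645) + Φ(−δ − 1.645) = Φ(1.580) + Φ(-4.870) = 0.9430 + 0.0000 = 0.9430.
Type II error: β = 1 − power = 1 − 0.9430 = 0.0570.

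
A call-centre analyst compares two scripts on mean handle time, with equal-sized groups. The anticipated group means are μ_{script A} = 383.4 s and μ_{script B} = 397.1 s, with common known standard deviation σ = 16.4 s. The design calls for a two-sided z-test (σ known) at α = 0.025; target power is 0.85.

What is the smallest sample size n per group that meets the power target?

n = 31 per group

Standardized effect: d = |μ_{script A} − μ_{script B}| / σ = |383.4 − 397.1| / 16.4 = 0.8354
For power 0.85 need Φ(δ − z_{0.0125}) = 0.85, so δ = z_{0.0125} + z_{0.15} = 2.241 + 1.036 = 3.278.
(The Φ(−δ − z_{α/2}) term is vanishingly small for δ > 0 and is dropped in the standard sample-size formula.)
δ = d·√(n/2) ⇒ n = 2(δ/d)² = 2 × (3.278 / 0.8354)² = 30.79.
Round up to the next whole unit.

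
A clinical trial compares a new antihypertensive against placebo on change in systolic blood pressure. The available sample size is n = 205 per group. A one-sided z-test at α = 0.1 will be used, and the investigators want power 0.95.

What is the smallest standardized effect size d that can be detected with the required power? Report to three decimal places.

d ≈ 0.289

Required noncentrality: δ = z_{0.1} + z_{0.05} = 1.282 + 1.645 = 2.926.
δ = d·√(n/2) ⇒ d = δ/√(n/2) = 2.926/√(205/2) = 0.2890.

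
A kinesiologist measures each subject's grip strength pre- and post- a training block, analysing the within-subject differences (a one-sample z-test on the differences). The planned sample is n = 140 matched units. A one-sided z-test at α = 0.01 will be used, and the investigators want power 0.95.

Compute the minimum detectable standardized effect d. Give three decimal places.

d ≈ 0.336

Required noncentrality: δ = z_{0.01} + z_{0.05} = 2.326 + 1.645 = 3.971.
δ = d·√n ⇒ d = δ/√n = 3.971/√140 = 0.3356.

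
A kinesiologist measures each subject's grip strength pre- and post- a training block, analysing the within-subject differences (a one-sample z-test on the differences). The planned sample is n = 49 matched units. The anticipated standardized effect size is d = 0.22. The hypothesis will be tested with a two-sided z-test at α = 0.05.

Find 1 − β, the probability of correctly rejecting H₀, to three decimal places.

Power ≈ 0.337

Noncentrality parameter: δ = d·√n = 0.22 × √49 = 1.5400
Critical value for a two-sided test at α = 0.05: z_{α/2} = 1.960.
Power = Φ(δ − 1.960) + Φ(−δ − 1.960) = Φ(-0.420) + Φ(-3.500) = 0.3373 + 0.0002 = 0.3375.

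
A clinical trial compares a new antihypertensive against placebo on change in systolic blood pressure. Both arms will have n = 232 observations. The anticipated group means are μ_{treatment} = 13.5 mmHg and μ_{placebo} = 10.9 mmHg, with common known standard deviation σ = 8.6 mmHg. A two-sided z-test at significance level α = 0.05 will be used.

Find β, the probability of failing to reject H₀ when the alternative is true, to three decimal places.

β ≈ 0.097

Standardized effect: d = |μ_{treatment} − μ_{placebo}| / σ = |13.5 − 10.9| / 8.6 = 0.3023
Noncentrality parameter: δ = d·√(n/2) = 0.3023 × √(232/2) = 3.2561
Critical value for a two-sided test at α = 0.05: z_{α/2} = 1.960.
Power = Φ(δ − 1.960) + Φ(−δ − 1.960) = Φ(1.296) + Φ(-5.216) = 0.9025 + 0.0000 = 0.9025.
Type II error: β = 1 − power = 1 − 0.9025 = 0.0975.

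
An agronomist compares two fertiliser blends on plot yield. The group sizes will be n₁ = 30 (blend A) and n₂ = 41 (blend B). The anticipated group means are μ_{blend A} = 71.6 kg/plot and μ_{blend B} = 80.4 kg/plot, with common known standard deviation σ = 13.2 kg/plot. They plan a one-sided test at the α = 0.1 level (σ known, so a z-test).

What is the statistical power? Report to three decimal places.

Standardized effect: d = |μ_{blend A} − μ_{blend B}| / σ = |71.6 − 80.4| / 13.2 = 0.6667
Noncentrality parameter: δ = d / √(1/n₁ + 1/n₂) = 0.6667 / √(1/30 + 1/41) = 2.7748
Critical value for a one-sided test at α = 0.1: z_α = 1.282.
Power = Φ(δ − 1.282) = Φ(1.493) = 0.9323.

Power ≈ 0.932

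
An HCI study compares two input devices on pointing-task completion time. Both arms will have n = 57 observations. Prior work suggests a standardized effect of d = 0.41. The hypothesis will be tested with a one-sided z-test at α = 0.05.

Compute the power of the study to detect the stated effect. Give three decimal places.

Power ≈ 0.707

Noncentrality parameter: δ = d·√(n/2) = 0.41 × √(57/2) = 2.1888
Critical value for a one-sided test at α = 0.05: z_α = 1.645.
Power = Φ(δ − 1.645) = Φ(0.544) = 0.7068.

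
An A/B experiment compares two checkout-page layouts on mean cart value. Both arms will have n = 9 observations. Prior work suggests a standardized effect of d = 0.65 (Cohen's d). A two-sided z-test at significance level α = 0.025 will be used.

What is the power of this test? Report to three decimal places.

Noncentrality parameter: δ = d·√(n/2) = 0.65 × √(9/2) = 1.3789
Critical value for a two-sided test at α = 0.025: z_{α/2} = 2.241.
Power = Φ(δ − 2.241) + Φ(−δ − 2.241) = Φ(-0.863) + Φ(-3.620) = 0.1942 + 0.0001 = 0.1943.

Power ≈ 0.194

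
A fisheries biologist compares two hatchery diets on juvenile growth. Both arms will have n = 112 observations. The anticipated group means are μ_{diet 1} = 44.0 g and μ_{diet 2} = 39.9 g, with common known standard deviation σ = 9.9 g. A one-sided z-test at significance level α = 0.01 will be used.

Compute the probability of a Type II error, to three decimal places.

Standardized effect: d = |μ_{diet 1} − μ_{diet 2}| / σ = |44.0 − 39.9| / 9.9 = 0.4141
Noncentrality parameter: δ = d·√(n/2) = 0.4141 × √(112/2) = 3.0992
Critical value for a one-sided test at α = 0.01: z_α = 2.326.
Power = P(Z > 2.326 − δ) = Φ(0.773) = 0.7802.
Type II error: β = 1 − power = 1 − 0.7802 = 0.2198.

β ≈ 0.220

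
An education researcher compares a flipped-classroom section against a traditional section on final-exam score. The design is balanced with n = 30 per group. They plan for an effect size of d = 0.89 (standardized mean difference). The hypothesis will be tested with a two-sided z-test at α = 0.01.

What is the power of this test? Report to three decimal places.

Power ≈ 0.808

Noncentrality parameter: δ = d·√(n/2) = 0.89 × √(30/2) = 3.4470
Critical value for a two-sided test at α = 0.01: z_{α/2} = 2.576.
Power = Φ(δ − 2.576) + Φ(−δ − 2.576) = Φ(0.871) + Φ(-6.023) = 0.8082 + 0.0000 = 0.8082.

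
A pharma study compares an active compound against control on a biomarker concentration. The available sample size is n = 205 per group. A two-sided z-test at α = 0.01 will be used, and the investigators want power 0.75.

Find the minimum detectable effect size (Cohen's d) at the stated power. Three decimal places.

Need Φ(δ − 2.576) = 0.75, so δ = 2.576 + 0.674 = 3.250.
(The second rejection-region term Φ(−δ − z_{α/2}) is negligible and dropped.)
δ = d·√(n/2) ⇒ d = δ/√(n/2) = 3.250/√(205/2) = 0.3210.

d ≈ 0.321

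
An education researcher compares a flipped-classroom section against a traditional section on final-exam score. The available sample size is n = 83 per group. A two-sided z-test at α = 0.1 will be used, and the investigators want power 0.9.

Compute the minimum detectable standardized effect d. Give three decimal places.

Required noncentrality: δ = z_{0.05} + z_{0.10} = 1.645 + 1.282 = 2.926.
(Lower-tail contribution to power is negligible for δ > 0.)
δ = d·√(n/2) ⇒ d = δ/√(n/2) = 2.926/√(83/2) = 0.4543.

d ≈ 0.454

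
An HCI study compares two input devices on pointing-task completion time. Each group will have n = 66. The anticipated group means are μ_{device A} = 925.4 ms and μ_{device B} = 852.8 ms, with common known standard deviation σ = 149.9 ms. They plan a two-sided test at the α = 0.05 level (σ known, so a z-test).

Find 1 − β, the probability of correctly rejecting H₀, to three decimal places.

Standardized effect: d = |μ_{device A} − μ_{device B}| / σ = |925.4 − 852.8| / 149.9 = 0.4843
Noncentrality parameter: δ = d·√(n/2) = 0.4843 × √(66/2) = 2.7822
Critical value for a two-sided test at α = 0.05: z_{α/2} = 1.960.
Power = Φ(δ − 1.960) + Φ(−δ − 1.960) = Φ(0.822) + Φ(-4.742) = 0.7945 + 0.0000 = 0.7945.

Power ≈ 0.795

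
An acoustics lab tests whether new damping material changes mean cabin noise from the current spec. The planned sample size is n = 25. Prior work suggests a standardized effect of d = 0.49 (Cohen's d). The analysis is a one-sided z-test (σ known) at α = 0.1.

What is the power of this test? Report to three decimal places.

Power ≈ 0.879

Noncentrality parameter: δ = d·√n = 0.49 × √25 = 2.4500
Critical value for a one-sided test at α = 0.1: z_α = 1.282.
Power = P(Z > 1.282 − δ) = Φ(1.168) = 0.8787.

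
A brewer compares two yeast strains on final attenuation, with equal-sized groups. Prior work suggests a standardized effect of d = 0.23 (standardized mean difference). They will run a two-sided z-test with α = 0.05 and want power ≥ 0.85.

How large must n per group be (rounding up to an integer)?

Set Φ(δ − 1.960) = 0.85; then δ − 1.960 = Φ⁻¹(0.85) = 1.036, giving δ = 2.996.
(For δ > 0 the lower-tail rejection region contributes negligibly to power, so the one-term inversion is standard.)
δ = d·√(n/2) ⇒ n = 2(δ/d)² = 2 × (2.996 / 0.23)² = 339.45.
Round up to the next whole unit.

n = 340 per group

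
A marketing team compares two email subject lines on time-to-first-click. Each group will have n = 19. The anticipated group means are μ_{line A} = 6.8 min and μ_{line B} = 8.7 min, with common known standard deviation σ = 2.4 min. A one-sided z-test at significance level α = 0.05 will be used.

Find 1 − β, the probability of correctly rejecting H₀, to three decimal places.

Power ≈ 0.787

Standardized effect: d = |μ_{line A} − μ_{line B}| / σ = |6.8 − 8.7| / 2.4 = 0.7917
Noncentrality parameter: δ = d·√(n/2) = 0.7917 × √(19/2) = 2.4401
One-sided α = 0.05 → critical value z_{0.05} = 1.645.
Power = P(Z > 1.645 − δ) = Φ(0.795) = 0.7868.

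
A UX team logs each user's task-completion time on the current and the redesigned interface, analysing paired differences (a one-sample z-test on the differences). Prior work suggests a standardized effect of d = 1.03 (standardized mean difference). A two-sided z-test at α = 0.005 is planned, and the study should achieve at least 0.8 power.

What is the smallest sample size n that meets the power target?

For power 0.8 need Φ(δ − z_{0.0025}) = 0.8, so δ = z_{0.0025} + z_{0.20} = 2.807 + 0.842 = 3.649.
(For δ > 0 the lower-tail rejection region contributes negligibly to power, so the one-term inversion is standard.)
δ = d·√n ⇒ n = (δ/d)² = (3.649 / 1.03)² = 12.55.
Rounding up, n = 13.

n = 13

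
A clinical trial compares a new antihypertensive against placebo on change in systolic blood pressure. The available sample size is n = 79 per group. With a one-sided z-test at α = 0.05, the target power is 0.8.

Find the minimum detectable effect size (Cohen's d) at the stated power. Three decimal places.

d ≈ 0.396

Required noncentrality: δ = z_{0.05} + z_{0.20} = 1.645 + 0.842 = 2.486.
δ = d·√(n/2) ⇒ d = δ/√(n/2) = 2.486/√(79/2) = 0.3956.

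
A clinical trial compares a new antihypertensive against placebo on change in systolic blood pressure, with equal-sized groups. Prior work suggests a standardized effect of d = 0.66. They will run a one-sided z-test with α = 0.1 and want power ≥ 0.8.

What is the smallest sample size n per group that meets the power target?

Set Φ(δ − 1.282) = 0.8; then δ − 1.282 = Φ⁻¹(0.8) = 0.842, giving δ = 2.123.
δ = d·√(n/2) ⇒ n = 2(δ/d)² = 2 × (2.123 / 0.66)² = 20.70.
Rounding up, n = 21 per group.

n = 21 per group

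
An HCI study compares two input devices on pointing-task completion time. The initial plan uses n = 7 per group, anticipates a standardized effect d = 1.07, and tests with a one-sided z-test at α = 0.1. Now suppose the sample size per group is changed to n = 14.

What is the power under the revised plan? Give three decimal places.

Power ≈ 0.939

With n = 14 per group: δ = d·√(n/2) = 1.07 × √(14/2) = 2.8310. Critical value z_{0.1} = 1.282.
Revised power = Φ(δ − 1.282) = Φ(1.549) = 0.9394.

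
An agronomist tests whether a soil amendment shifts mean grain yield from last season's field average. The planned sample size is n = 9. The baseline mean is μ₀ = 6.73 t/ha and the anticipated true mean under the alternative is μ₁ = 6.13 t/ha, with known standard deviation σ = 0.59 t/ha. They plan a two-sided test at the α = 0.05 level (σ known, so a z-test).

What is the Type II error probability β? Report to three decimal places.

Standardized effect: d = |μ₁ − μ₀| / σ = |6.13 − 6.73| / 0.59 = 1.0169
Noncentrality parameter: δ = d·√n = 1.0169 × √9 = 3.0508
Two-sided α = 0.05 → critical value z_{0.025} = 1.960.
Power = Φ(δ − 1.960) + Φ(−δ − 1.960) = Φ(1.091) + Φ(-5.011) = 0.8623 + 0.0000 = 0.8623.
Type II error: β = 1 − power = 1 − 0.8623 = 0.1377.

β ≈ 0.138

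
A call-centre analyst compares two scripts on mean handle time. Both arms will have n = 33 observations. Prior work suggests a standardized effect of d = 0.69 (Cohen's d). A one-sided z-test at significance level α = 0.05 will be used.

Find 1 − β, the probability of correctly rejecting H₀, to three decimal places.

Noncentrality parameter: δ = d·√(n/2) = 0.69 × √(33/2) = 2.8028
Critical value for a one-sided test at α = 0.05: z_α = 1.645.
Power = P(Z > 1.645 − δ) = Φ(1.158) = 0.8766.

Power ≈ 0.877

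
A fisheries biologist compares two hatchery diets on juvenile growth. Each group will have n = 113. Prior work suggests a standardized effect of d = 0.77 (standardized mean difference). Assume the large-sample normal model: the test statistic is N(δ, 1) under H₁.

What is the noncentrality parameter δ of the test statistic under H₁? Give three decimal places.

δ ≈ 5.788

The noncentrality parameter scales effect size by the design's sample-size factor: δ = d·√(n/2) = 0.77 × √(113/2) = 5.7878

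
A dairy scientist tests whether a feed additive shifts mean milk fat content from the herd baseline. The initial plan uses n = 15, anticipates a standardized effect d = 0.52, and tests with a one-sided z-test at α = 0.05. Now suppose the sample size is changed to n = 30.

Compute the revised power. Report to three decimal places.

Power ≈ 0.886

With n = 30: δ = d·√n = 0.52 × √30 = 2.8482. Critical value z_{0.05} = 1.645.
Revised power = P(Z > 1.645 − δ) = Φ(1.203) = 0.8856.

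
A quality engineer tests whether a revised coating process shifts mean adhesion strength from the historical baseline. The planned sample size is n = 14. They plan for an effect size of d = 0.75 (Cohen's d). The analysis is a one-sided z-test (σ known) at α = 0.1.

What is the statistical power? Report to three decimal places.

Noncentrality parameter: δ = d·√n = 0.75 × √14 = 2.8062
Critical value for a one-sided test at α = 0.1: z_α = 1.282.
Power = Φ(δ − 1.282) = Φ(1.525) = 0.9363.

Power ≈ 0.936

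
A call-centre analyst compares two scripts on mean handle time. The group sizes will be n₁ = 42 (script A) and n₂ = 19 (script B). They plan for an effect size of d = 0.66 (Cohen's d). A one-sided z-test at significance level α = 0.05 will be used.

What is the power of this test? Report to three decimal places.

Noncentrality parameter: δ = d / √(1/n₁ + 1/n₂) = 0.66 / √(1/42 + 1/19) = 2.3872
One-sided α = 0.05 → critical value z_{0.05} = 1.645.
Power = Φ(δ − 1.645) = Φ(0.742) = 0.7710.

Power ≈ 0.771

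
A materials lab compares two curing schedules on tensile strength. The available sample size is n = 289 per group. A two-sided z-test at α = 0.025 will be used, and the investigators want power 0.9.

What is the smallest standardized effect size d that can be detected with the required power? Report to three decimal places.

Required noncentrality: δ = z_{0.0125} + z_{0.10} = 2.241 + 1.282 = 3.523.
(The second rejection-region term Φ(−δ − z_{α/2}) is negligible and dropped.)
δ = d·√(n/2) ⇒ d = δ/√(n/2) = 3.523/√(289/2) = 0.2931.

d ≈ 0.293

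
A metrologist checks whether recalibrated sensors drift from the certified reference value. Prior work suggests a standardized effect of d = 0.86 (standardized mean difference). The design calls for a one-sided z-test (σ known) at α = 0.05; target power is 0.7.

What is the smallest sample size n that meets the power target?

n = 7

For power 0.7 need Φ(δ − z_{0.05}) = 0.7, so δ = z_{0.05} + z_{0.30} = 1.645 + 0.524 = 2.169.
δ = d·√n ⇒ n = (δ/d)² = (2.169 / 0.86)² = 6.36.
Round up to the next whole unit.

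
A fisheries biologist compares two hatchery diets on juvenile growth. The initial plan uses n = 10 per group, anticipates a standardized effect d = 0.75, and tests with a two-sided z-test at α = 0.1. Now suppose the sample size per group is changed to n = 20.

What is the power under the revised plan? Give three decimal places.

With n = 20 per group: δ = d·√(n/2) = 0.75 × √(20/2) = 2.3717. Critical value z_{0.05} = 1.645.
Revised power = Φ(δ − 1.645) + Φ(−δ − 1.645) = Φ(0.727) + Φ(-4.017) = 0.7663 + 0.0000 = 0.7664.

Power ≈ 0.766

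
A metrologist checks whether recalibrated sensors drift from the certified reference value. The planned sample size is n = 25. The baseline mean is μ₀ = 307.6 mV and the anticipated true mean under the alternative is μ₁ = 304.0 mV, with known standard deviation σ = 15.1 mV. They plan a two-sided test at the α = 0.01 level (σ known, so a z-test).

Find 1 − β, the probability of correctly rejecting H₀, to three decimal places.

Power ≈ 0.083

Standardized effect: d = |μ₁ − μ₀| / σ = |304.0 − 307.6| / 15.1 = 0.2384
Noncentrality parameter: δ = d·√n = 0.2384 × √25 = 1.1921
Two-sided α = 0.01 → critical value z_{0.005} = 2.576.
Power = Φ(δ − 2.576) + Φ(−δ − 2.576) = Φ(-1.384) + Φ(-3.768) = 0.0832 + 0.0001 = 0.0833.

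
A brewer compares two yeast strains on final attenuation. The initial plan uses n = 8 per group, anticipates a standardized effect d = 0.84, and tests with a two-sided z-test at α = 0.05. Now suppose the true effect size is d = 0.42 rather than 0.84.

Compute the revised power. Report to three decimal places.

With d = 0.42: δ = d·√(n/2) = 0.42 × √(8/2) = 0.8400. Critical value z_{0.025} = 1.960.
Revised power = Φ(δ − 1.960) + Φ(−δ − 1.960) = Φ(-1.120) + Φ(-2.800) = 0.1314 + 0.0026 = 0.1339.

Power ≈ 0.134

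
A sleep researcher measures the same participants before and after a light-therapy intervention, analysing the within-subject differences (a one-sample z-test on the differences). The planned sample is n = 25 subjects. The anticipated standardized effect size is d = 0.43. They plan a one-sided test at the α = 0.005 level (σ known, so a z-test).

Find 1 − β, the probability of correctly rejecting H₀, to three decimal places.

Noncentrality parameter: δ = d·√n = 0.43 × √25 = 2.1500
Critical value for a one-sided test at α = 0.005: z_α = 2.576.
Power = P(Z > 2.576 − δ) = Φ(-0.426) = 0.3351.

Power ≈ 0.335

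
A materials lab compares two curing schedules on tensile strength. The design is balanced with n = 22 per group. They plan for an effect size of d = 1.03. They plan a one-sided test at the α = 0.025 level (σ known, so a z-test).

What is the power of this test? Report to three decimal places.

Power ≈ 0.927

Noncentrality parameter: δ = d·√(n/2) = 1.03 × √(22/2) = 3.4161
Critical value for a one-sided test at α = 0.025: z_α = 1.960.
Power = P(Z > 1.960 − δ) = Φ(1.456) = 0.9273.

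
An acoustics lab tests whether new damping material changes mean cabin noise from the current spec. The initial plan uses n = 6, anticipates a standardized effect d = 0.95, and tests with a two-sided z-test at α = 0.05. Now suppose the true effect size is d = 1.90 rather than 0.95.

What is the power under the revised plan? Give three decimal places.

With d = 1.90: δ = d·√n = 1.90 × √6 = 4.6540. Critical value z_{0.025} = 1.960.
Revised power = Φ(δ − 1.960) + Φ(−δ − 1.960) = Φ(2.694) + Φ(-6.614) = 0.9965 + 0.0000 = 0.9965.

Power ≈ 0.996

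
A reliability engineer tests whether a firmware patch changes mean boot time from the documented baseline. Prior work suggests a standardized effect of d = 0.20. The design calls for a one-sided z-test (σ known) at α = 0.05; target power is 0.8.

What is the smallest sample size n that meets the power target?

n = 155

For power 0.8 need Φ(δ − z_{0.05}) = 0.8, so δ = z_{0.05} + z_{0.20} = 1.645 + 0.842 = 2.486.
δ = d·√n ⇒ n = (δ/d)² = (2.486 / 0.20)² = 154.56.
Rounding up, n = 155.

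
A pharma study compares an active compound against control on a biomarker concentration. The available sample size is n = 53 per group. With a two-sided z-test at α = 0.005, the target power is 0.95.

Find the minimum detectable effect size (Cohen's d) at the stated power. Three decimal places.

d ≈ 0.865

Required noncentrality: δ = z_{0.0025} + z_{0.05} = 2.807 + 1.645 = 4.452.
(The second rejection-region term Φ(−δ − z_{α/2}) is negligible and dropped.)
δ = d·√(n/2) ⇒ d = δ/√(n/2) = 4.452/√(53/2) = 0.8648.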